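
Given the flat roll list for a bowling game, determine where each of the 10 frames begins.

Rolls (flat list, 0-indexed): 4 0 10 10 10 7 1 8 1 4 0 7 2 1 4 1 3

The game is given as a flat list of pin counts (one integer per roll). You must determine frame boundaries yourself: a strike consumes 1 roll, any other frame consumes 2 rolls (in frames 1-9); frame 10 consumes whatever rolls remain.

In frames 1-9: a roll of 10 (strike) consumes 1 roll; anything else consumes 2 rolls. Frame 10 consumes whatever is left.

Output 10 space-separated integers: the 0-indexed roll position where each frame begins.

Frame 1 starts at roll index 0: rolls=4,0 (sum=4), consumes 2 rolls
Frame 2 starts at roll index 2: roll=10 (strike), consumes 1 roll
Frame 3 starts at roll index 3: roll=10 (strike), consumes 1 roll
Frame 4 starts at roll index 4: roll=10 (strike), consumes 1 roll
Frame 5 starts at roll index 5: rolls=7,1 (sum=8), consumes 2 rolls
Frame 6 starts at roll index 7: rolls=8,1 (sum=9), consumes 2 rolls
Frame 7 starts at roll index 9: rolls=4,0 (sum=4), consumes 2 rolls
Frame 8 starts at roll index 11: rolls=7,2 (sum=9), consumes 2 rolls
Frame 9 starts at roll index 13: rolls=1,4 (sum=5), consumes 2 rolls
Frame 10 starts at roll index 15: 2 remaining rolls

Answer: 0 2 3 4 5 7 9 11 13 15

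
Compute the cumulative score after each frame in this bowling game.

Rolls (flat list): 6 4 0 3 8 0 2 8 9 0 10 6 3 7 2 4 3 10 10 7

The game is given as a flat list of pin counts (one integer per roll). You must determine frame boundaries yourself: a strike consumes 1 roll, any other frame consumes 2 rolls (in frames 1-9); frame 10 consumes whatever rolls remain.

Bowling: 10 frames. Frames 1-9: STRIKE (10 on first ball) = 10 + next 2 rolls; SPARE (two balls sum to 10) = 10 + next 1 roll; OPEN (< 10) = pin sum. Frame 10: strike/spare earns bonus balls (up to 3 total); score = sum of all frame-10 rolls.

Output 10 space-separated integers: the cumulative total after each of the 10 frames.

Answer: 10 13 21 40 49 68 77 86 93 120

Derivation:
Frame 1: SPARE (6+4=10). 10 + next roll (0) = 10. Cumulative: 10
Frame 2: OPEN (0+3=3). Cumulative: 13
Frame 3: OPEN (8+0=8). Cumulative: 21
Frame 4: SPARE (2+8=10). 10 + next roll (9) = 19. Cumulative: 40
Frame 5: OPEN (9+0=9). Cumulative: 49
Frame 6: STRIKE. 10 + next two rolls (6+3) = 19. Cumulative: 68
Frame 7: OPEN (6+3=9). Cumulative: 77
Frame 8: OPEN (7+2=9). Cumulative: 86
Frame 9: OPEN (4+3=7). Cumulative: 93
Frame 10: STRIKE. Sum of all frame-10 rolls (10+10+7) = 27. Cumulative: 120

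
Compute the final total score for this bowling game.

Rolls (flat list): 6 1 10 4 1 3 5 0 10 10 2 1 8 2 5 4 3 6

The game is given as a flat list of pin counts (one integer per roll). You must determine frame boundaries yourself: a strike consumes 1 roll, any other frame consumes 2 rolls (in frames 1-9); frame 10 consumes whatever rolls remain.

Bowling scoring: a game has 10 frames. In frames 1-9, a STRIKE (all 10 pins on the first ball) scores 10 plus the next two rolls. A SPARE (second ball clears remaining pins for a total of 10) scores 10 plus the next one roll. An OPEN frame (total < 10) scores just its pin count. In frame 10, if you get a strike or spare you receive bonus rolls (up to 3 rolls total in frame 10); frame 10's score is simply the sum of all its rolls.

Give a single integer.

Frame 1: OPEN (6+1=7). Cumulative: 7
Frame 2: STRIKE. 10 + next two rolls (4+1) = 15. Cumulative: 22
Frame 3: OPEN (4+1=5). Cumulative: 27
Frame 4: OPEN (3+5=8). Cumulative: 35
Frame 5: SPARE (0+10=10). 10 + next roll (10) = 20. Cumulative: 55
Frame 6: STRIKE. 10 + next two rolls (2+1) = 13. Cumulative: 68
Frame 7: OPEN (2+1=3). Cumulative: 71
Frame 8: SPARE (8+2=10). 10 + next roll (5) = 15. Cumulative: 86
Frame 9: OPEN (5+4=9). Cumulative: 95
Frame 10: OPEN. Sum of all frame-10 rolls (3+6) = 9. Cumulative: 104

Answer: 104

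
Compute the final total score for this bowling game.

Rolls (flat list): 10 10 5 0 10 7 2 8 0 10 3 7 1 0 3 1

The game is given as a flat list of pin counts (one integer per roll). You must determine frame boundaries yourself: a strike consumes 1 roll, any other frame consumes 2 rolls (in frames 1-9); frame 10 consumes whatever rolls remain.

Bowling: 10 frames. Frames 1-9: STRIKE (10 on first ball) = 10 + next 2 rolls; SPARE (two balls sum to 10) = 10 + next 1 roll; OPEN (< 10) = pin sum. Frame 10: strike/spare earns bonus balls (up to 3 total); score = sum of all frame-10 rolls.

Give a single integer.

Answer: 117

Derivation:
Frame 1: STRIKE. 10 + next two rolls (10+5) = 25. Cumulative: 25
Frame 2: STRIKE. 10 + next two rolls (5+0) = 15. Cumulative: 40
Frame 3: OPEN (5+0=5). Cumulative: 45
Frame 4: STRIKE. 10 + next two rolls (7+2) = 19. Cumulative: 64
Frame 5: OPEN (7+2=9). Cumulative: 73
Frame 6: OPEN (8+0=8). Cumulative: 81
Frame 7: STRIKE. 10 + next two rolls (3+7) = 20. Cumulative: 101
Frame 8: SPARE (3+7=10). 10 + next roll (1) = 11. Cumulative: 112
Frame 9: OPEN (1+0=1). Cumulative: 113
Frame 10: OPEN. Sum of all frame-10 rolls (3+1) = 4. Cumulative: 117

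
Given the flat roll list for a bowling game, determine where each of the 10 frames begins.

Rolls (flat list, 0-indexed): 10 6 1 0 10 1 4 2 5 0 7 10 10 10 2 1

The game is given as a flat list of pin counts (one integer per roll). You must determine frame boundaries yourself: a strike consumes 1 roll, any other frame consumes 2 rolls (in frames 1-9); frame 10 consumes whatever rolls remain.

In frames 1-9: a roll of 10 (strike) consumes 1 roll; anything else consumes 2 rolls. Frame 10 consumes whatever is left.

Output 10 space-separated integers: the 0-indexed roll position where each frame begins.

Frame 1 starts at roll index 0: roll=10 (strike), consumes 1 roll
Frame 2 starts at roll index 1: rolls=6,1 (sum=7), consumes 2 rolls
Frame 3 starts at roll index 3: rolls=0,10 (sum=10), consumes 2 rolls
Frame 4 starts at roll index 5: rolls=1,4 (sum=5), consumes 2 rolls
Frame 5 starts at roll index 7: rolls=2,5 (sum=7), consumes 2 rolls
Frame 6 starts at roll index 9: rolls=0,7 (sum=7), consumes 2 rolls
Frame 7 starts at roll index 11: roll=10 (strike), consumes 1 roll
Frame 8 starts at roll index 12: roll=10 (strike), consumes 1 roll
Frame 9 starts at roll index 13: roll=10 (strike), consumes 1 roll
Frame 10 starts at roll index 14: 2 remaining rolls

Answer: 0 1 3 5 7 9 11 12 13 14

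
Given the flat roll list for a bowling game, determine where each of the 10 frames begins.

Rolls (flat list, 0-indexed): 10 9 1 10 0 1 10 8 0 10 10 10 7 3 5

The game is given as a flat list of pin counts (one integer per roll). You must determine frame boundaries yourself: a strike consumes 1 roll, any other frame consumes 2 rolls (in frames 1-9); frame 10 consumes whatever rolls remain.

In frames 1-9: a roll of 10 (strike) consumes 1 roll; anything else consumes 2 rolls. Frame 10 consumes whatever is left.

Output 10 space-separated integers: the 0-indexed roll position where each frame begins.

Frame 1 starts at roll index 0: roll=10 (strike), consumes 1 roll
Frame 2 starts at roll index 1: rolls=9,1 (sum=10), consumes 2 rolls
Frame 3 starts at roll index 3: roll=10 (strike), consumes 1 roll
Frame 4 starts at roll index 4: rolls=0,1 (sum=1), consumes 2 rolls
Frame 5 starts at roll index 6: roll=10 (strike), consumes 1 roll
Frame 6 starts at roll index 7: rolls=8,0 (sum=8), consumes 2 rolls
Frame 7 starts at roll index 9: roll=10 (strike), consumes 1 roll
Frame 8 starts at roll index 10: roll=10 (strike), consumes 1 roll
Frame 9 starts at roll index 11: roll=10 (strike), consumes 1 roll
Frame 10 starts at roll index 12: 3 remaining rolls

Answer: 0 1 3 4 6 7 9 10 11 12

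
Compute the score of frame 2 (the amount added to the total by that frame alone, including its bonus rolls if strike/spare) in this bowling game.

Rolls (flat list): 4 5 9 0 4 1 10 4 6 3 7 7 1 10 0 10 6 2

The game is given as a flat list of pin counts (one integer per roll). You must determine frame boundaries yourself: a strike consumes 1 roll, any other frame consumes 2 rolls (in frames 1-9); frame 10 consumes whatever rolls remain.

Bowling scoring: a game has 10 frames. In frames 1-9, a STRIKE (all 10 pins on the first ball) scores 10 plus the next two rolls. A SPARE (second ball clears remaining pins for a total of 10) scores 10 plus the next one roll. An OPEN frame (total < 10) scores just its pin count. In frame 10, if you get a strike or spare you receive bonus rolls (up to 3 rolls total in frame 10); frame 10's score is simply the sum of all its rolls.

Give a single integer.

Frame 1: OPEN (4+5=9). Cumulative: 9
Frame 2: OPEN (9+0=9). Cumulative: 18
Frame 3: OPEN (4+1=5). Cumulative: 23
Frame 4: STRIKE. 10 + next two rolls (4+6) = 20. Cumulative: 43

Answer: 9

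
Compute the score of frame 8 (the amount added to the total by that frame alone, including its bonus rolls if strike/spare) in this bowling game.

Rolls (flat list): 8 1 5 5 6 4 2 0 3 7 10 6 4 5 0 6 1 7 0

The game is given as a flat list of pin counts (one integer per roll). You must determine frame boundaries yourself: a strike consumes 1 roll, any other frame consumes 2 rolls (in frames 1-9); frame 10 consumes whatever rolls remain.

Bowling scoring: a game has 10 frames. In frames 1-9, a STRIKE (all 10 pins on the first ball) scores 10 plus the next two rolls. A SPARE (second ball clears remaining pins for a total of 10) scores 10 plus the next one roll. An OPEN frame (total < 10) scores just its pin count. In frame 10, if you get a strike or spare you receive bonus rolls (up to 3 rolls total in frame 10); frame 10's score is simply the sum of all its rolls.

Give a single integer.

Answer: 5

Derivation:
Frame 1: OPEN (8+1=9). Cumulative: 9
Frame 2: SPARE (5+5=10). 10 + next roll (6) = 16. Cumulative: 25
Frame 3: SPARE (6+4=10). 10 + next roll (2) = 12. Cumulative: 37
Frame 4: OPEN (2+0=2). Cumulative: 39
Frame 5: SPARE (3+7=10). 10 + next roll (10) = 20. Cumulative: 59
Frame 6: STRIKE. 10 + next two rolls (6+4) = 20. Cumulative: 79
Frame 7: SPARE (6+4=10). 10 + next roll (5) = 15. Cumulative: 94
Frame 8: OPEN (5+0=5). Cumulative: 99
Frame 9: OPEN (6+1=7). Cumulative: 106
Frame 10: OPEN. Sum of all frame-10 rolls (7+0) = 7. Cumulative: 113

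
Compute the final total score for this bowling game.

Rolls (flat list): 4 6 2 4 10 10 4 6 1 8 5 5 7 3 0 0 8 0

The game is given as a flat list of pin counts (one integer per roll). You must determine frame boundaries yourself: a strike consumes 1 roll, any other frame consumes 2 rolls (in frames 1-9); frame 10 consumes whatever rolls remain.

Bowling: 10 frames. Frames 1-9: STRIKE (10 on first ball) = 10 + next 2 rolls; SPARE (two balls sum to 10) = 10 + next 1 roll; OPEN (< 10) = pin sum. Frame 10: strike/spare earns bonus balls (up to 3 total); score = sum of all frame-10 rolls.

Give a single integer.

Frame 1: SPARE (4+6=10). 10 + next roll (2) = 12. Cumulative: 12
Frame 2: OPEN (2+4=6). Cumulative: 18
Frame 3: STRIKE. 10 + next two rolls (10+4) = 24. Cumulative: 42
Frame 4: STRIKE. 10 + next two rolls (4+6) = 20. Cumulative: 62
Frame 5: SPARE (4+6=10). 10 + next roll (1) = 11. Cumulative: 73
Frame 6: OPEN (1+8=9). Cumulative: 82
Frame 7: SPARE (5+5=10). 10 + next roll (7) = 17. Cumulative: 99
Frame 8: SPARE (7+3=10). 10 + next roll (0) = 10. Cumulative: 109
Frame 9: OPEN (0+0=0). Cumulative: 109
Frame 10: OPEN. Sum of all frame-10 rolls (8+0) = 8. Cumulative: 117

Answer: 117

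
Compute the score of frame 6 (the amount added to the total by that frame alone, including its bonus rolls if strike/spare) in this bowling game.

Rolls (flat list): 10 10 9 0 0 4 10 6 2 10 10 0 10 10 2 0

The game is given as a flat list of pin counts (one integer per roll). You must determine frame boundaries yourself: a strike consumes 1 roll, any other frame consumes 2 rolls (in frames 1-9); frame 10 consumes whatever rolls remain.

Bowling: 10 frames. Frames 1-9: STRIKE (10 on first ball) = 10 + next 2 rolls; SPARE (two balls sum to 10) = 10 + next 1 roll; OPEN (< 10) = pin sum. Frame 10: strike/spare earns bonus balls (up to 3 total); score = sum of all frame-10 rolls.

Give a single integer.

Frame 1: STRIKE. 10 + next two rolls (10+9) = 29. Cumulative: 29
Frame 2: STRIKE. 10 + next two rolls (9+0) = 19. Cumulative: 48
Frame 3: OPEN (9+0=9). Cumulative: 57
Frame 4: OPEN (0+4=4). Cumulative: 61
Frame 5: STRIKE. 10 + next two rolls (6+2) = 18. Cumulative: 79
Frame 6: OPEN (6+2=8). Cumulative: 87
Frame 7: STRIKE. 10 + next two rolls (10+0) = 20. Cumulative: 107
Frame 8: STRIKE. 10 + next two rolls (0+10) = 20. Cumulative: 127

Answer: 8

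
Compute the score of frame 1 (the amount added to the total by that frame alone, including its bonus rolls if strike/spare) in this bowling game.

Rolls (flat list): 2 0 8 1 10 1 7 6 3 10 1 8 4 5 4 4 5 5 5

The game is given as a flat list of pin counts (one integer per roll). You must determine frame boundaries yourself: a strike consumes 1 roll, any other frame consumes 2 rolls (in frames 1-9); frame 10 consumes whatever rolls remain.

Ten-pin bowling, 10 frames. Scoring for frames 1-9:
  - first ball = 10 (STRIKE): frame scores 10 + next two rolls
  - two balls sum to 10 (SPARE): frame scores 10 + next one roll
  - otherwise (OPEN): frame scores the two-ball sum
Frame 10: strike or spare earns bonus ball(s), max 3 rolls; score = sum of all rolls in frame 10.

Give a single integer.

Answer: 2

Derivation:
Frame 1: OPEN (2+0=2). Cumulative: 2
Frame 2: OPEN (8+1=9). Cumulative: 11
Frame 3: STRIKE. 10 + next two rolls (1+7) = 18. Cumulative: 29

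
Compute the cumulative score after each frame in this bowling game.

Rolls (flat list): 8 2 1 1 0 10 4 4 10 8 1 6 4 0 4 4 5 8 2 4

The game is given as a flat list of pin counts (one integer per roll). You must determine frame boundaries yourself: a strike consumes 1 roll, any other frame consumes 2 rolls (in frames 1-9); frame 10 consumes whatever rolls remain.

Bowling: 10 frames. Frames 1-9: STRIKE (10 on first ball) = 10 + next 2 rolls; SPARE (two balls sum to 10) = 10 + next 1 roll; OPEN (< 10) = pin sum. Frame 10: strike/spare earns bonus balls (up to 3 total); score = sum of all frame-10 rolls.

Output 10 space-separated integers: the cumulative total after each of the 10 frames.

Frame 1: SPARE (8+2=10). 10 + next roll (1) = 11. Cumulative: 11
Frame 2: OPEN (1+1=2). Cumulative: 13
Frame 3: SPARE (0+10=10). 10 + next roll (4) = 14. Cumulative: 27
Frame 4: OPEN (4+4=8). Cumulative: 35
Frame 5: STRIKE. 10 + next two rolls (8+1) = 19. Cumulative: 54
Frame 6: OPEN (8+1=9). Cumulative: 63
Frame 7: SPARE (6+4=10). 10 + next roll (0) = 10. Cumulative: 73
Frame 8: OPEN (0+4=4). Cumulative: 77
Frame 9: OPEN (4+5=9). Cumulative: 86
Frame 10: SPARE. Sum of all frame-10 rolls (8+2+4) = 14. Cumulative: 100

Answer: 11 13 27 35 54 63 73 77 86 100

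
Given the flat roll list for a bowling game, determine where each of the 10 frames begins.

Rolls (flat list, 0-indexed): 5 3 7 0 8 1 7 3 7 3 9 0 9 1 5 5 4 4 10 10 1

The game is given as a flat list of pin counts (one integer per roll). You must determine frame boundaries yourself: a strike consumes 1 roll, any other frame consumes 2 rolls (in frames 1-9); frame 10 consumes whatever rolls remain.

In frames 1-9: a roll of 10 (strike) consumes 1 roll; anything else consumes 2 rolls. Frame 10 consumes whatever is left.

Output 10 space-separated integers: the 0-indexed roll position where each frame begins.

Frame 1 starts at roll index 0: rolls=5,3 (sum=8), consumes 2 rolls
Frame 2 starts at roll index 2: rolls=7,0 (sum=7), consumes 2 rolls
Frame 3 starts at roll index 4: rolls=8,1 (sum=9), consumes 2 rolls
Frame 4 starts at roll index 6: rolls=7,3 (sum=10), consumes 2 rolls
Frame 5 starts at roll index 8: rolls=7,3 (sum=10), consumes 2 rolls
Frame 6 starts at roll index 10: rolls=9,0 (sum=9), consumes 2 rolls
Frame 7 starts at roll index 12: rolls=9,1 (sum=10), consumes 2 rolls
Frame 8 starts at roll index 14: rolls=5,5 (sum=10), consumes 2 rolls
Frame 9 starts at roll index 16: rolls=4,4 (sum=8), consumes 2 rolls
Frame 10 starts at roll index 18: 3 remaining rolls

Answer: 0 2 4 6 8 10 12 14 16 18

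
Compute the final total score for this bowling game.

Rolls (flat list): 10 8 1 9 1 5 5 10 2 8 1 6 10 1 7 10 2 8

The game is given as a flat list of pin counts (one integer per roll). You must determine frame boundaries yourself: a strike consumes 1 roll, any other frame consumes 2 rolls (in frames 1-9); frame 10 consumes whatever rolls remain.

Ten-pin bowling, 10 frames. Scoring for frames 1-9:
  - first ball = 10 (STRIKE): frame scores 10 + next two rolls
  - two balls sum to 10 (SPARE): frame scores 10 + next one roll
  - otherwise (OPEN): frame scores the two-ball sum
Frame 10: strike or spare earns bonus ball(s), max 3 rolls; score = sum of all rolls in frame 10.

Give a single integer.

Answer: 147

Derivation:
Frame 1: STRIKE. 10 + next two rolls (8+1) = 19. Cumulative: 19
Frame 2: OPEN (8+1=9). Cumulative: 28
Frame 3: SPARE (9+1=10). 10 + next roll (5) = 15. Cumulative: 43
Frame 4: SPARE (5+5=10). 10 + next roll (10) = 20. Cumulative: 63
Frame 5: STRIKE. 10 + next two rolls (2+8) = 20. Cumulative: 83
Frame 6: SPARE (2+8=10). 10 + next roll (1) = 11. Cumulative: 94
Frame 7: OPEN (1+6=7). Cumulative: 101
Frame 8: STRIKE. 10 + next two rolls (1+7) = 18. Cumulative: 119
Frame 9: OPEN (1+7=8). Cumulative: 127
Frame 10: STRIKE. Sum of all frame-10 rolls (10+2+8) = 20. Cumulative: 147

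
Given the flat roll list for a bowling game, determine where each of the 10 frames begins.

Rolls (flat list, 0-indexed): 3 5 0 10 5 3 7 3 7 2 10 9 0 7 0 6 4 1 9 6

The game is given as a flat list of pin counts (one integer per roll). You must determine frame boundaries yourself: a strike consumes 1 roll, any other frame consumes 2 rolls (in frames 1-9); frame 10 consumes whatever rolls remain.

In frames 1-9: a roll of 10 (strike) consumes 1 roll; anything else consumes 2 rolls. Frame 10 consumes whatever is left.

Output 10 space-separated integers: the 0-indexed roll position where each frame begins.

Answer: 0 2 4 6 8 10 11 13 15 17

Derivation:
Frame 1 starts at roll index 0: rolls=3,5 (sum=8), consumes 2 rolls
Frame 2 starts at roll index 2: rolls=0,10 (sum=10), consumes 2 rolls
Frame 3 starts at roll index 4: rolls=5,3 (sum=8), consumes 2 rolls
Frame 4 starts at roll index 6: rolls=7,3 (sum=10), consumes 2 rolls
Frame 5 starts at roll index 8: rolls=7,2 (sum=9), consumes 2 rolls
Frame 6 starts at roll index 10: roll=10 (strike), consumes 1 roll
Frame 7 starts at roll index 11: rolls=9,0 (sum=9), consumes 2 rolls
Frame 8 starts at roll index 13: rolls=7,0 (sum=7), consumes 2 rolls
Frame 9 starts at roll index 15: rolls=6,4 (sum=10), consumes 2 rolls
Frame 10 starts at roll index 17: 3 remaining rolls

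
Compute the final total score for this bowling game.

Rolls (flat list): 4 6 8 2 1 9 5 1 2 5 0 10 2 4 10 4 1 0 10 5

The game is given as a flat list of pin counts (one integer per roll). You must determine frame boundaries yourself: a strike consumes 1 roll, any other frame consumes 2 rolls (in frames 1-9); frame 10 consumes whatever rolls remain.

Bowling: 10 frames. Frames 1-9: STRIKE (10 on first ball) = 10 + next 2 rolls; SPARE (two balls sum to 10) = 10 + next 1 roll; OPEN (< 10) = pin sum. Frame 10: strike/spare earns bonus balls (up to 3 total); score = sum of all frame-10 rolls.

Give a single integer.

Frame 1: SPARE (4+6=10). 10 + next roll (8) = 18. Cumulative: 18
Frame 2: SPARE (8+2=10). 10 + next roll (1) = 11. Cumulative: 29
Frame 3: SPARE (1+9=10). 10 + next roll (5) = 15. Cumulative: 44
Frame 4: OPEN (5+1=6). Cumulative: 50
Frame 5: OPEN (2+5=7). Cumulative: 57
Frame 6: SPARE (0+10=10). 10 + next roll (2) = 12. Cumulative: 69
Frame 7: OPEN (2+4=6). Cumulative: 75
Frame 8: STRIKE. 10 + next two rolls (4+1) = 15. Cumulative: 90
Frame 9: OPEN (4+1=5). Cumulative: 95
Frame 10: SPARE. Sum of all frame-10 rolls (0+10+5) = 15. Cumulative: 110

Answer: 110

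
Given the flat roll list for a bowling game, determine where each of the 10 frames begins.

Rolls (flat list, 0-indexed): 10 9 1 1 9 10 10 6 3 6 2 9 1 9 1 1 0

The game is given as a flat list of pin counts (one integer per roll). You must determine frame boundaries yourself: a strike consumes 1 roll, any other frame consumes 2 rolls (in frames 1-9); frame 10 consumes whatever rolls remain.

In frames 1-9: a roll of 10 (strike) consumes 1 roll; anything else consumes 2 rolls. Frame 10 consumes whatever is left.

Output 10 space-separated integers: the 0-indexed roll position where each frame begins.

Answer: 0 1 3 5 6 7 9 11 13 15

Derivation:
Frame 1 starts at roll index 0: roll=10 (strike), consumes 1 roll
Frame 2 starts at roll index 1: rolls=9,1 (sum=10), consumes 2 rolls
Frame 3 starts at roll index 3: rolls=1,9 (sum=10), consumes 2 rolls
Frame 4 starts at roll index 5: roll=10 (strike), consumes 1 roll
Frame 5 starts at roll index 6: roll=10 (strike), consumes 1 roll
Frame 6 starts at roll index 7: rolls=6,3 (sum=9), consumes 2 rolls
Frame 7 starts at roll index 9: rolls=6,2 (sum=8), consumes 2 rolls
Frame 8 starts at roll index 11: rolls=9,1 (sum=10), consumes 2 rolls
Frame 9 starts at roll index 13: rolls=9,1 (sum=10), consumes 2 rolls
Frame 10 starts at roll index 15: 2 remaining rolls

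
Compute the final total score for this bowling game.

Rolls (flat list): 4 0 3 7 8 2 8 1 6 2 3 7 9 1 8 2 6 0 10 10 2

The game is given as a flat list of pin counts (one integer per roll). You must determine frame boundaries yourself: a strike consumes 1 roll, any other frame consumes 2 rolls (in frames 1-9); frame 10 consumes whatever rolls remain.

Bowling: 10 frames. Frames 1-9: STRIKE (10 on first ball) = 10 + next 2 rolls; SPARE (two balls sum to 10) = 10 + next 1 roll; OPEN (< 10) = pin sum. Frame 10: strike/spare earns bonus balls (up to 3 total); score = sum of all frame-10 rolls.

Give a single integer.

Frame 1: OPEN (4+0=4). Cumulative: 4
Frame 2: SPARE (3+7=10). 10 + next roll (8) = 18. Cumulative: 22
Frame 3: SPARE (8+2=10). 10 + next roll (8) = 18. Cumulative: 40
Frame 4: OPEN (8+1=9). Cumulative: 49
Frame 5: OPEN (6+2=8). Cumulative: 57
Frame 6: SPARE (3+7=10). 10 + next roll (9) = 19. Cumulative: 76
Frame 7: SPARE (9+1=10). 10 + next roll (8) = 18. Cumulative: 94
Frame 8: SPARE (8+2=10). 10 + next roll (6) = 16. Cumulative: 110
Frame 9: OPEN (6+0=6). Cumulative: 116
Frame 10: STRIKE. Sum of all frame-10 rolls (10+10+2) = 22. Cumulative: 138

Answer: 138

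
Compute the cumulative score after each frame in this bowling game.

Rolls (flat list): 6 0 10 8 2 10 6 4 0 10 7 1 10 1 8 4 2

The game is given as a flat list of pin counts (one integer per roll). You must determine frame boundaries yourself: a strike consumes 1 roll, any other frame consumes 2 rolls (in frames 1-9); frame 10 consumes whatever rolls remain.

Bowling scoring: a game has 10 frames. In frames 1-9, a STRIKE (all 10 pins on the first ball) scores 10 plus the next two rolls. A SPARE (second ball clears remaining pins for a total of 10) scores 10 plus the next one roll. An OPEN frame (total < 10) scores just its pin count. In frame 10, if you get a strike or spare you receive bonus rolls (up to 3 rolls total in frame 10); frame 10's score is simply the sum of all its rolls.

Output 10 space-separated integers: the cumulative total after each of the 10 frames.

Frame 1: OPEN (6+0=6). Cumulative: 6
Frame 2: STRIKE. 10 + next two rolls (8+2) = 20. Cumulative: 26
Frame 3: SPARE (8+2=10). 10 + next roll (10) = 20. Cumulative: 46
Frame 4: STRIKE. 10 + next two rolls (6+4) = 20. Cumulative: 66
Frame 5: SPARE (6+4=10). 10 + next roll (0) = 10. Cumulative: 76
Frame 6: SPARE (0+10=10). 10 + next roll (7) = 17. Cumulative: 93
Frame 7: OPEN (7+1=8). Cumulative: 101
Frame 8: STRIKE. 10 + next two rolls (1+8) = 19. Cumulative: 120
Frame 9: OPEN (1+8=9). Cumulative: 129
Frame 10: OPEN. Sum of all frame-10 rolls (4+2) = 6. Cumulative: 135

Answer: 6 26 46 66 76 93 101 120 129 135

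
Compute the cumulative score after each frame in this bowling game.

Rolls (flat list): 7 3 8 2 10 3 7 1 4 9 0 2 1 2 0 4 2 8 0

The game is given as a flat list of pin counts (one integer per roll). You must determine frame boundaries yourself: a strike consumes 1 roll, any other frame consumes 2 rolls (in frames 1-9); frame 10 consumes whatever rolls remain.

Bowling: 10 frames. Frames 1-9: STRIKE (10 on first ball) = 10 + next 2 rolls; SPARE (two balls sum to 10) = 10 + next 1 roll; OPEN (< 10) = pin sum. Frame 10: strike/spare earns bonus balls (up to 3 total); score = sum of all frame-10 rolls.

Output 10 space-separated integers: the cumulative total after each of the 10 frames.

Frame 1: SPARE (7+3=10). 10 + next roll (8) = 18. Cumulative: 18
Frame 2: SPARE (8+2=10). 10 + next roll (10) = 20. Cumulative: 38
Frame 3: STRIKE. 10 + next two rolls (3+7) = 20. Cumulative: 58
Frame 4: SPARE (3+7=10). 10 + next roll (1) = 11. Cumulative: 69
Frame 5: OPEN (1+4=5). Cumulative: 74
Frame 6: OPEN (9+0=9). Cumulative: 83
Frame 7: OPEN (2+1=3). Cumulative: 86
Frame 8: OPEN (2+0=2). Cumulative: 88
Frame 9: OPEN (4+2=6). Cumulative: 94
Frame 10: OPEN. Sum of all frame-10 rolls (8+0) = 8. Cumulative: 102

Answer: 18 38 58 69 74 83 86 88 94 102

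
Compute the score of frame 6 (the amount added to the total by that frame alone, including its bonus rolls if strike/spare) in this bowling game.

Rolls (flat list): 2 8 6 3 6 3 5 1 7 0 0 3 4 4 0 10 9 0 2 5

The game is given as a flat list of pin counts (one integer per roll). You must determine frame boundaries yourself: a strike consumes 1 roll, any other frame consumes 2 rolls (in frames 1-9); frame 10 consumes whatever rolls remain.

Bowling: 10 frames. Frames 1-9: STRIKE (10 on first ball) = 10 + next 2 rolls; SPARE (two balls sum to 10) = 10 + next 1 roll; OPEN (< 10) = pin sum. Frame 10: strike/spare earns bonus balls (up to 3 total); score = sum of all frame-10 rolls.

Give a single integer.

Answer: 3

Derivation:
Frame 1: SPARE (2+8=10). 10 + next roll (6) = 16. Cumulative: 16
Frame 2: OPEN (6+3=9). Cumulative: 25
Frame 3: OPEN (6+3=9). Cumulative: 34
Frame 4: OPEN (5+1=6). Cumulative: 40
Frame 5: OPEN (7+0=7). Cumulative: 47
Frame 6: OPEN (0+3=3). Cumulative: 50
Frame 7: OPEN (4+4=8). Cumulative: 58
Frame 8: SPARE (0+10=10). 10 + next roll (9) = 19. Cumulative: 77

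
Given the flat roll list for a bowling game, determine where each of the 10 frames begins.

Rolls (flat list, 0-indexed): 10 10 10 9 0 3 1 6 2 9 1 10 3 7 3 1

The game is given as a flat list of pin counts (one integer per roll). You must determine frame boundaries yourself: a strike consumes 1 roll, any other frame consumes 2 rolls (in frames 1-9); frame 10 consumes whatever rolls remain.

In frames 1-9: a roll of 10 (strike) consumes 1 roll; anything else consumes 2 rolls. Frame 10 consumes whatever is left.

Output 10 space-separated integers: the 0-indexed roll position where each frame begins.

Answer: 0 1 2 3 5 7 9 11 12 14

Derivation:
Frame 1 starts at roll index 0: roll=10 (strike), consumes 1 roll
Frame 2 starts at roll index 1: roll=10 (strike), consumes 1 roll
Frame 3 starts at roll index 2: roll=10 (strike), consumes 1 roll
Frame 4 starts at roll index 3: rolls=9,0 (sum=9), consumes 2 rolls
Frame 5 starts at roll index 5: rolls=3,1 (sum=4), consumes 2 rolls
Frame 6 starts at roll index 7: rolls=6,2 (sum=8), consumes 2 rolls
Frame 7 starts at roll index 9: rolls=9,1 (sum=10), consumes 2 rolls
Frame 8 starts at roll index 11: roll=10 (strike), consumes 1 roll
Frame 9 starts at roll index 12: rolls=3,7 (sum=10), consumes 2 rolls
Frame 10 starts at roll index 14: 2 remaining rolls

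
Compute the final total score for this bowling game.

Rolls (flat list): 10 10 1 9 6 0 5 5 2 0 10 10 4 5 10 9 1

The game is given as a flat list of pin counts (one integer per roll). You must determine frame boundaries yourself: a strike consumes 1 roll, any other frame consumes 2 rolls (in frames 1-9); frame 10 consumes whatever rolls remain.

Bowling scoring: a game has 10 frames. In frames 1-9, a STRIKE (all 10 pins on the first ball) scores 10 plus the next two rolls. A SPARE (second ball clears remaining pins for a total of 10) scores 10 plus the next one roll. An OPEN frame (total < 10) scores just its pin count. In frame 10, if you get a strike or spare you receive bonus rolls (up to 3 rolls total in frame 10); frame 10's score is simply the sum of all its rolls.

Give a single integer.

Answer: 149

Derivation:
Frame 1: STRIKE. 10 + next two rolls (10+1) = 21. Cumulative: 21
Frame 2: STRIKE. 10 + next two rolls (1+9) = 20. Cumulative: 41
Frame 3: SPARE (1+9=10). 10 + next roll (6) = 16. Cumulative: 57
Frame 4: OPEN (6+0=6). Cumulative: 63
Frame 5: SPARE (5+5=10). 10 + next roll (2) = 12. Cumulative: 75
Frame 6: OPEN (2+0=2). Cumulative: 77
Frame 7: STRIKE. 10 + next two rolls (10+4) = 24. Cumulative: 101
Frame 8: STRIKE. 10 + next two rolls (4+5) = 19. Cumulative: 120
Frame 9: OPEN (4+5=9). Cumulative: 129
Frame 10: STRIKE. Sum of all frame-10 rolls (10+9+1) = 20. Cumulative: 149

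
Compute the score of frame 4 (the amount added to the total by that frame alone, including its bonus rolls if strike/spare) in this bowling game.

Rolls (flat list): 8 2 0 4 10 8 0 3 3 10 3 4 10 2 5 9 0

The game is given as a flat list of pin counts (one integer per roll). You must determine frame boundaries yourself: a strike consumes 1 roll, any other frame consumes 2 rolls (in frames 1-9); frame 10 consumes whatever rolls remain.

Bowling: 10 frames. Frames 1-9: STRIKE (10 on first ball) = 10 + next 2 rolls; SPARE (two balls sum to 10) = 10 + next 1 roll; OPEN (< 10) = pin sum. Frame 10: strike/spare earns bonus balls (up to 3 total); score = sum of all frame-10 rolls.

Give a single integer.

Frame 1: SPARE (8+2=10). 10 + next roll (0) = 10. Cumulative: 10
Frame 2: OPEN (0+4=4). Cumulative: 14
Frame 3: STRIKE. 10 + next two rolls (8+0) = 18. Cumulative: 32
Frame 4: OPEN (8+0=8). Cumulative: 40
Frame 5: OPEN (3+3=6). Cumulative: 46
Frame 6: STRIKE. 10 + next two rolls (3+4) = 17. Cumulative: 63

Answer: 8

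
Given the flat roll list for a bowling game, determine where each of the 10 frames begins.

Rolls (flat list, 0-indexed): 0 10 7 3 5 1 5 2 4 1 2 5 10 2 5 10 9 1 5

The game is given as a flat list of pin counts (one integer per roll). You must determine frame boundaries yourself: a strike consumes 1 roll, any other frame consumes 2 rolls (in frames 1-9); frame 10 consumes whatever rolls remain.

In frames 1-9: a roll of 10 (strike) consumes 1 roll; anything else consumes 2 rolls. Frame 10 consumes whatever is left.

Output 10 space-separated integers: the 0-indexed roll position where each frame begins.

Answer: 0 2 4 6 8 10 12 13 15 16

Derivation:
Frame 1 starts at roll index 0: rolls=0,10 (sum=10), consumes 2 rolls
Frame 2 starts at roll index 2: rolls=7,3 (sum=10), consumes 2 rolls
Frame 3 starts at roll index 4: rolls=5,1 (sum=6), consumes 2 rolls
Frame 4 starts at roll index 6: rolls=5,2 (sum=7), consumes 2 rolls
Frame 5 starts at roll index 8: rolls=4,1 (sum=5), consumes 2 rolls
Frame 6 starts at roll index 10: rolls=2,5 (sum=7), consumes 2 rolls
Frame 7 starts at roll index 12: roll=10 (strike), consumes 1 roll
Frame 8 starts at roll index 13: rolls=2,5 (sum=7), consumes 2 rolls
Frame 9 starts at roll index 15: roll=10 (strike), consumes 1 roll
Frame 10 starts at roll index 16: 3 remaining rolls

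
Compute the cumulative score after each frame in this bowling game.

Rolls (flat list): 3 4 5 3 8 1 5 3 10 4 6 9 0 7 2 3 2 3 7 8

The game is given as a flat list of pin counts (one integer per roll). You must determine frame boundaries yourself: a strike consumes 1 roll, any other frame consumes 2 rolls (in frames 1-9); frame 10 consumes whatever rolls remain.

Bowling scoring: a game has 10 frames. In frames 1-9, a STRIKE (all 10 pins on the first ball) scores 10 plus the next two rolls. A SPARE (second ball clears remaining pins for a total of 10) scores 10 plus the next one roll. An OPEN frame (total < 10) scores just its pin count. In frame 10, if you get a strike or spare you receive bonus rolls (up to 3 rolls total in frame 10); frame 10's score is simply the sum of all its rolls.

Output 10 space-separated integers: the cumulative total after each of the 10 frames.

Answer: 7 15 24 32 52 71 80 89 94 112

Derivation:
Frame 1: OPEN (3+4=7). Cumulative: 7
Frame 2: OPEN (5+3=8). Cumulative: 15
Frame 3: OPEN (8+1=9). Cumulative: 24
Frame 4: OPEN (5+3=8). Cumulative: 32
Frame 5: STRIKE. 10 + next two rolls (4+6) = 20. Cumulative: 52
Frame 6: SPARE (4+6=10). 10 + next roll (9) = 19. Cumulative: 71
Frame 7: OPEN (9+0=9). Cumulative: 80
Frame 8: OPEN (7+2=9). Cumulative: 89
Frame 9: OPEN (3+2=5). Cumulative: 94
Frame 10: SPARE. Sum of all frame-10 rolls (3+7+8) = 18. Cumulative: 112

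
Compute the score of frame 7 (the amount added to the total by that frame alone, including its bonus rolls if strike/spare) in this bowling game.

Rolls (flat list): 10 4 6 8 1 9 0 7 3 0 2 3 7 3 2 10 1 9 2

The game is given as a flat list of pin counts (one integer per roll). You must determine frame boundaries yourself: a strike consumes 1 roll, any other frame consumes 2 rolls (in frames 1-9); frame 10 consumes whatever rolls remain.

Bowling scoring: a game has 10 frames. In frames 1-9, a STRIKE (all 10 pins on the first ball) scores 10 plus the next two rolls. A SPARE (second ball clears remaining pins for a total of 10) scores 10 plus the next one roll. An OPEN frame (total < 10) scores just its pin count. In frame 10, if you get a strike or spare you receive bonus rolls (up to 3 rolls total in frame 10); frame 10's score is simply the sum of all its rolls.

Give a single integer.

Frame 1: STRIKE. 10 + next two rolls (4+6) = 20. Cumulative: 20
Frame 2: SPARE (4+6=10). 10 + next roll (8) = 18. Cumulative: 38
Frame 3: OPEN (8+1=9). Cumulative: 47
Frame 4: OPEN (9+0=9). Cumulative: 56
Frame 5: SPARE (7+3=10). 10 + next roll (0) = 10. Cumulative: 66
Frame 6: OPEN (0+2=2). Cumulative: 68
Frame 7: SPARE (3+7=10). 10 + next roll (3) = 13. Cumulative: 81
Frame 8: OPEN (3+2=5). Cumulative: 86
Frame 9: STRIKE. 10 + next two rolls (1+9) = 20. Cumulative: 106

Answer: 13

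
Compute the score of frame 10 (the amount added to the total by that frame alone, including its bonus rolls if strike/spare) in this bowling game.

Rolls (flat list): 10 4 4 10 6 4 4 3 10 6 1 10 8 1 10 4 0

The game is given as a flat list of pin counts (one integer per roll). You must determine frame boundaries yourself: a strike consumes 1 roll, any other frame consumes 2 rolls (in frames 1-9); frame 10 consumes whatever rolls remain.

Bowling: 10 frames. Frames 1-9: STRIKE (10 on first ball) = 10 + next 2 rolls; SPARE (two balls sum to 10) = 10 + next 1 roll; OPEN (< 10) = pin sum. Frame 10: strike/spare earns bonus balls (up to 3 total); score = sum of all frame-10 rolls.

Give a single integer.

Frame 1: STRIKE. 10 + next two rolls (4+4) = 18. Cumulative: 18
Frame 2: OPEN (4+4=8). Cumulative: 26
Frame 3: STRIKE. 10 + next two rolls (6+4) = 20. Cumulative: 46
Frame 4: SPARE (6+4=10). 10 + next roll (4) = 14. Cumulative: 60
Frame 5: OPEN (4+3=7). Cumulative: 67
Frame 6: STRIKE. 10 + next two rolls (6+1) = 17. Cumulative: 84
Frame 7: OPEN (6+1=7). Cumulative: 91
Frame 8: STRIKE. 10 + next two rolls (8+1) = 19. Cumulative: 110
Frame 9: OPEN (8+1=9). Cumulative: 119
Frame 10: STRIKE. Sum of all frame-10 rolls (10+4+0) = 14. Cumulative: 133

Answer: 14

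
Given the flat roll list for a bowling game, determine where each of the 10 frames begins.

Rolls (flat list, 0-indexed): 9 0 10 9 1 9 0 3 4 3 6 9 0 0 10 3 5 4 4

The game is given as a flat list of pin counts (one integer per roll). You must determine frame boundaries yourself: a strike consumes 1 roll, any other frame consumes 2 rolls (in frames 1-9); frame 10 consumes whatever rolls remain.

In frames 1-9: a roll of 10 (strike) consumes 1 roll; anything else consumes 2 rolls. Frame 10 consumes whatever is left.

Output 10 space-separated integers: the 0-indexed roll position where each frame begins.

Answer: 0 2 3 5 7 9 11 13 15 17

Derivation:
Frame 1 starts at roll index 0: rolls=9,0 (sum=9), consumes 2 rolls
Frame 2 starts at roll index 2: roll=10 (strike), consumes 1 roll
Frame 3 starts at roll index 3: rolls=9,1 (sum=10), consumes 2 rolls
Frame 4 starts at roll index 5: rolls=9,0 (sum=9), consumes 2 rolls
Frame 5 starts at roll index 7: rolls=3,4 (sum=7), consumes 2 rolls
Frame 6 starts at roll index 9: rolls=3,6 (sum=9), consumes 2 rolls
Frame 7 starts at roll index 11: rolls=9,0 (sum=9), consumes 2 rolls
Frame 8 starts at roll index 13: rolls=0,10 (sum=10), consumes 2 rolls
Frame 9 starts at roll index 15: rolls=3,5 (sum=8), consumes 2 rolls
Frame 10 starts at roll index 17: 2 remaining rolls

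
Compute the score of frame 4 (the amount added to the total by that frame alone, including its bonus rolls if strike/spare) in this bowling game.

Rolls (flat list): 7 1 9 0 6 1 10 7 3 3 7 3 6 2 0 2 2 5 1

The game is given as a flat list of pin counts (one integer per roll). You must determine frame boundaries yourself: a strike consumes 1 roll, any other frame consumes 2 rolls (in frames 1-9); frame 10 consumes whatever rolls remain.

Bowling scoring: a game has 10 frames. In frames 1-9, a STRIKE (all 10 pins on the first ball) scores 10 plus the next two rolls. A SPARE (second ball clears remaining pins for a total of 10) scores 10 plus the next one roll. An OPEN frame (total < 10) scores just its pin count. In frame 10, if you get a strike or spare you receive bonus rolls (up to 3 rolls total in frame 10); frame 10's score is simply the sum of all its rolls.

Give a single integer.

Frame 1: OPEN (7+1=8). Cumulative: 8
Frame 2: OPEN (9+0=9). Cumulative: 17
Frame 3: OPEN (6+1=7). Cumulative: 24
Frame 4: STRIKE. 10 + next two rolls (7+3) = 20. Cumulative: 44
Frame 5: SPARE (7+3=10). 10 + next roll (3) = 13. Cumulative: 57
Frame 6: SPARE (3+7=10). 10 + next roll (3) = 13. Cumulative: 70

Answer: 20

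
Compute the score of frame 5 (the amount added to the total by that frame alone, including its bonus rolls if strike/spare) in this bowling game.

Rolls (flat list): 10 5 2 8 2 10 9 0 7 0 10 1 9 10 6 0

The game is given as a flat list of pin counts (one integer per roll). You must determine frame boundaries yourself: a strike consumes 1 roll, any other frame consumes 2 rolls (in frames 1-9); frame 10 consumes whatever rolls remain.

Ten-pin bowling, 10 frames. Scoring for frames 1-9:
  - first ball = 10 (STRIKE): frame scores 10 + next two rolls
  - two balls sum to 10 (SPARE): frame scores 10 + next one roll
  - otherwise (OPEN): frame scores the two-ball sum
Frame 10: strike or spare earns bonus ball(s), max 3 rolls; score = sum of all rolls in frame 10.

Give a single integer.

Frame 1: STRIKE. 10 + next two rolls (5+2) = 17. Cumulative: 17
Frame 2: OPEN (5+2=7). Cumulative: 24
Frame 3: SPARE (8+2=10). 10 + next roll (10) = 20. Cumulative: 44
Frame 4: STRIKE. 10 + next two rolls (9+0) = 19. Cumulative: 63
Frame 5: OPEN (9+0=9). Cumulative: 72
Frame 6: OPEN (7+0=7). Cumulative: 79
Frame 7: STRIKE. 10 + next two rolls (1+9) = 20. Cumulative: 99

Answer: 9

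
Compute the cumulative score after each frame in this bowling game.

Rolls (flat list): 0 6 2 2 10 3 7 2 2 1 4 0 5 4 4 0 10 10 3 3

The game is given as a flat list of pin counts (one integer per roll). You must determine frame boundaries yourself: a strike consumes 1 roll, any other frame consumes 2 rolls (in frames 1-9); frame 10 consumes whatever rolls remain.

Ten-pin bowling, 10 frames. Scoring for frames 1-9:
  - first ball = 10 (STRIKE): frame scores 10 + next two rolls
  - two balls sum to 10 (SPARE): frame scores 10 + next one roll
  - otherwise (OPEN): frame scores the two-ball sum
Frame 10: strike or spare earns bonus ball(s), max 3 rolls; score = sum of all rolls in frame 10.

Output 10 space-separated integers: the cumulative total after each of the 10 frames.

Frame 1: OPEN (0+6=6). Cumulative: 6
Frame 2: OPEN (2+2=4). Cumulative: 10
Frame 3: STRIKE. 10 + next two rolls (3+7) = 20. Cumulative: 30
Frame 4: SPARE (3+7=10). 10 + next roll (2) = 12. Cumulative: 42
Frame 5: OPEN (2+2=4). Cumulative: 46
Frame 6: OPEN (1+4=5). Cumulative: 51
Frame 7: OPEN (0+5=5). Cumulative: 56
Frame 8: OPEN (4+4=8). Cumulative: 64
Frame 9: SPARE (0+10=10). 10 + next roll (10) = 20. Cumulative: 84
Frame 10: STRIKE. Sum of all frame-10 rolls (10+3+3) = 16. Cumulative: 100

Answer: 6 10 30 42 46 51 56 64 84 100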